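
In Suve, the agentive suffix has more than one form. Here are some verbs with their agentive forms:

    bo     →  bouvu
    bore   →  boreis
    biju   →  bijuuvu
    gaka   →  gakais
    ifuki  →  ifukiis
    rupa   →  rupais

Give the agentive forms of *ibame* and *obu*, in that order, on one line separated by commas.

Looking at the last vowel of each stem: -uvu when the last vowel of the stem is a rounded vowel (*bo*, *biju*); -is when the last vowel of the stem is an unrounded vowel (*bore*, *gaka*, *ifuki*, *rupa*).
*ibame* — last vowel /e/ (an unrounded vowel) → -is → *ibameis*.
The last vowel of *obu* is /u/, which is a rounded vowel, so the suffix is -uvu, giving *obuuvu*.

ibameis, obuuvu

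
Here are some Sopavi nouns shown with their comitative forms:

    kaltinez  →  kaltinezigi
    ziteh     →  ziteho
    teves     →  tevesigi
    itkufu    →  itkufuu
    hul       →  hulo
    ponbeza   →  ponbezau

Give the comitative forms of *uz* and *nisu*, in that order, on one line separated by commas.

uzigi, nisuu

The alternation tracks the final sound of the stem — -igi when the stem ends in a sibilant (*kaltinez*, *teves*); -o when the stem ends in a non-sibilant consonant (*ziteh*, *hul*); -u when the stem ends in a vowel (*itkufu*, *ponbeza*).
Since the final sound of *uz* is /z/ (a sibilant), it takes -igi, giving *uzigi*.
Since the final sound of *nisu* is /u/ (a vowel), it takes -u, giving *nisuu*.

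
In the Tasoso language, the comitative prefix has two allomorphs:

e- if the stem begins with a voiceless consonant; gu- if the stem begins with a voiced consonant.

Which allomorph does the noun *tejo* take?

*tejo*: first consonant = /t/, voiceless → e-.

e-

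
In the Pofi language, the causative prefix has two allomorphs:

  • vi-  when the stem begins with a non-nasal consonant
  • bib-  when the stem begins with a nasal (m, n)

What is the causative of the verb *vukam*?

vivukam

The first consonant of *vukam* is /v/, which is non-nasal, so the prefix is vi-, giving *vivukam*.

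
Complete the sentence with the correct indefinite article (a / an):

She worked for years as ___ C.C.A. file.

a

The indefinite article is chosen by the initial *sound* of the following word, not its spelling.
The initialism *C.C.A.* is read letter by letter; the first letter, C, is pronounced /siː/, which begins with a consonant sound.
So the article is *a*: She worked for years as a C.C.A. file.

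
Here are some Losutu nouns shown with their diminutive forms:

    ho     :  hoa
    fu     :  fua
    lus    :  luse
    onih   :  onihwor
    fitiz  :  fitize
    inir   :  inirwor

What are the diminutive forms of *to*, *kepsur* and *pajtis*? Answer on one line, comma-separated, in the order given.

toa, kepsurwor, pajtise

The alternation tracks the final sound of the stem — -e when the stem ends in a sibilant (*lus*, *fitiz*); -wor when the stem ends in a non-sibilant consonant (*onih*, *inir*); -a when the stem ends in a vowel (*ho*, *fu*).
The final sound of *to* is /o/, which is a vowel, so the suffix is -a, giving *toa*.
*kepsur* — final sound /r/ (a non-sibilant consonant) → -wor → *kepsurwor*.
The final sound of *pajtis* is /s/, which is a sibilant, so the suffix is -e, giving *pajtise*.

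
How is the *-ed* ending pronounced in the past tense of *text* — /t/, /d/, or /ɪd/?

/ɪd/

The stem *text* ends in /t/ or /d/.
The -ed suffix is realized as /ɪd/ after /t, d/; as /t/ after other voiceless consonants; and as /d/ after other voiced sounds.
So -ed on *text* is pronounced /ɪd/.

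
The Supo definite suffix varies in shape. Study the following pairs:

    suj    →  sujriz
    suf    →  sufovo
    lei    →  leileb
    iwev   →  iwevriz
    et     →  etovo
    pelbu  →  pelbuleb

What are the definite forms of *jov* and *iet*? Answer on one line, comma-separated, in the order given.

jovriz, ietovo

The alternation tracks the final sound of the stem — -ovo when the stem ends in a voiceless consonant (*suf*, *et*); -riz when the stem ends in a voiced consonant (*suj*, *iwev*); -leb when the stem ends in a vowel (*lei*, *pelbu*).
*jov* — final sound /v/ (a voiced consonant) → -riz → *jovriz*.
The final sound of *iet* is /t/, which is a voiceless consonant, so the suffix is -ovo, giving *ietovo*.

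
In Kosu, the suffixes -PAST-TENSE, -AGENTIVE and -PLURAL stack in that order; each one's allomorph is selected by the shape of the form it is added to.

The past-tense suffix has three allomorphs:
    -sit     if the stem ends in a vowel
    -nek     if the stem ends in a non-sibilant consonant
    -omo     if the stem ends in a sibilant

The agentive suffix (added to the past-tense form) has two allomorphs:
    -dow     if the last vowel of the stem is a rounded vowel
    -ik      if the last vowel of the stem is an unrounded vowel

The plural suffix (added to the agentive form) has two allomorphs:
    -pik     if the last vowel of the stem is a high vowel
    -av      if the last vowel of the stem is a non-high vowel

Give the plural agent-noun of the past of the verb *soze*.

sozesitikpik

The final sound of *soze* is /e/, which is a vowel, so the past-tense suffix is -sit, giving *sozesit*.
The last vowel of the past-tense form *sozesit* is /i/, which is an unrounded vowel, so the agentive suffix is -ik, giving *sozesitik*.
The agentive form *sozesitik*: last vowel = /i/, a high vowel → -pik → *sozesitikpik*.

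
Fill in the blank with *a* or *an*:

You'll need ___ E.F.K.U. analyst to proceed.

an

The indefinite article is chosen by the initial *sound* of the following word, not its spelling.
The initialism *E.F.K.U.* is read letter by letter; the first letter, E, is pronounced /iː/, which begins with a vowel sound.
So the article is *an*: You'll need an E.F.K.U. analyst to proceed.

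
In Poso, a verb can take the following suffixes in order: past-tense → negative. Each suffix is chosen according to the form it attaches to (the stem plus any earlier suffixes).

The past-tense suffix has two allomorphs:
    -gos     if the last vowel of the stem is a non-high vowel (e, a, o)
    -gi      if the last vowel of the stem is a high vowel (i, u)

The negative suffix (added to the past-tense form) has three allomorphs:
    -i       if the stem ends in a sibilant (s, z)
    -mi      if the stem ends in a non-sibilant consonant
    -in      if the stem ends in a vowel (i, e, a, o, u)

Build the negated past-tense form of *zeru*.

zerugiin

Since the last vowel of *zeru* is /u/ (a high vowel), it takes -gi, giving *zerugi*.
Since the final sound of the past-tense form *zerugi* is /i/ (a vowel), it takes -in, giving *zerugiin*.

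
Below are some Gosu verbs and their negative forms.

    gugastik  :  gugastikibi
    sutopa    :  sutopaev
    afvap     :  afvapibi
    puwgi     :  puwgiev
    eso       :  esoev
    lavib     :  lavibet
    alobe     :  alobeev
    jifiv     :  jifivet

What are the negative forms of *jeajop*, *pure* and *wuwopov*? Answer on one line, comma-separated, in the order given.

jeajopibi, pureev, wuwopovet

The pattern is voicing of the final sound: -ibi when the stem ends in a voiceless consonant (*gugastik*, *afvap*); -et when the stem ends in a voiced consonant (*lavib*, *jifiv*); -ev when the stem ends in a vowel (*sutopa*, *puwgi*, *eso*, *alobe*).
*jeajop* — final sound /p/ (a voiceless consonant) → -ibi → *jeajopibi*.
*pure* — final sound /e/ (a vowel) → -ev → *pureev*.
*wuwopov* — final sound /v/ (a voiced consonant) → -et → *wuwopovet*.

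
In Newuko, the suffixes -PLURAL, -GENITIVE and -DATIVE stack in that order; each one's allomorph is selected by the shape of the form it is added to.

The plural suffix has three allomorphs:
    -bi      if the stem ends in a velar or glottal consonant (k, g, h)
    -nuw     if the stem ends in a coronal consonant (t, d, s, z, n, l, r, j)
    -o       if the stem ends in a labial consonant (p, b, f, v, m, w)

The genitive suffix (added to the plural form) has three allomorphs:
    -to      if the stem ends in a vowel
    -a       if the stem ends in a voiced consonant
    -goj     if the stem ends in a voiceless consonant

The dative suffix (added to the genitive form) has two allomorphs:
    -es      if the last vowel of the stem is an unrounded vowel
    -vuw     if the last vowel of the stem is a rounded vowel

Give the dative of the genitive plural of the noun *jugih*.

jugihbitovuw

The final consonant of *jugih* is /h/, which is velar/glottal, so the plural suffix is -bi, giving *jugihbi*.
Since the final sound of the plural form *jugihbi* is /i/ (a vowel), it takes -to, giving *jugihbito*.
The last vowel of the genitive form *jugihbito* is /o/, which is a rounded vowel, so the dative suffix is -vuw, giving *jugihbitovuw*.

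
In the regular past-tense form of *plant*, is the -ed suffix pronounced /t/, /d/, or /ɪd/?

/ɪd/

The stem *plant* ends in /t/ or /d/.
The -ed suffix is realized as /ɪd/ after /t, d/; as /t/ after other voiceless consonants; and as /d/ after other voiced sounds.
So -ed on *plant* is pronounced /ɪd/.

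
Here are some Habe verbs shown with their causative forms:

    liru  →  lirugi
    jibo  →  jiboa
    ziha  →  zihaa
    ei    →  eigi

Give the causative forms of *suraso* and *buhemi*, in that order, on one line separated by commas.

surasoa, buhemigi

Looking at the last vowel of each stem: -gi when the last vowel of the stem is a high vowel (*liru*, *ei*); -a when the last vowel of the stem is a non-high vowel (*jibo*, *ziha*).
Since the last vowel of *suraso* is /o/ (a non-high vowel), it takes -a, giving *surasoa*.
*buhemi* — last vowel /i/ (a high vowel) → -gi → *buhemigi*.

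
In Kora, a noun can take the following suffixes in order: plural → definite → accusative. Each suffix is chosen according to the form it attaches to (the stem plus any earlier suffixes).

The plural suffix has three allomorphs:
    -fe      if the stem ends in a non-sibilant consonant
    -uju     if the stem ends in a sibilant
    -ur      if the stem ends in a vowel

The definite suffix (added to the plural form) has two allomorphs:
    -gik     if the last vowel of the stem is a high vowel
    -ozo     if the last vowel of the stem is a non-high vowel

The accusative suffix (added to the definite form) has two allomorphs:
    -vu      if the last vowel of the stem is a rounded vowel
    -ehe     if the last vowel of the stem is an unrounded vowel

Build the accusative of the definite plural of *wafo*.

*wafo*: final sound = /o/, a vowel → -ur → *wafour*.
The last vowel of the plural form *wafour* is /u/, which is a high vowel, so the definite suffix is -gik, giving *wafourgik*.
The last vowel of the definite form *wafourgik* is /i/, which is an unrounded vowel, so the accusative suffix is -ehe, giving *wafourgikehe*.

wafourgikehe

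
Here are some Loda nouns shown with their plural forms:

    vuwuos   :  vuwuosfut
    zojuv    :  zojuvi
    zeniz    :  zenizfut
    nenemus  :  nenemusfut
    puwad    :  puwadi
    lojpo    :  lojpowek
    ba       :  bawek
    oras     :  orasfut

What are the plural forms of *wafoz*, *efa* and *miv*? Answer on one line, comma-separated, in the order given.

The alternation tracks the final sound of the stem — -fut when the stem ends in a sibilant (*vuwuos*, *zeniz*, *nenemus*, *oras*); -i when the stem ends in a non-sibilant consonant (*zojuv*, *puwad*); -wek when the stem ends in a vowel (*lojpo*, *ba*).
*wafoz* — final sound /z/ (a sibilant) → -fut → *wafozfut*.
The final sound of *efa* is /a/, which is a vowel, so the suffix is -wek, giving *efawek*.
Since the final sound of *miv* is /v/ (a non-sibilant consonant), it takes -i, giving *mivi*.

wafozfut, efawek, mivi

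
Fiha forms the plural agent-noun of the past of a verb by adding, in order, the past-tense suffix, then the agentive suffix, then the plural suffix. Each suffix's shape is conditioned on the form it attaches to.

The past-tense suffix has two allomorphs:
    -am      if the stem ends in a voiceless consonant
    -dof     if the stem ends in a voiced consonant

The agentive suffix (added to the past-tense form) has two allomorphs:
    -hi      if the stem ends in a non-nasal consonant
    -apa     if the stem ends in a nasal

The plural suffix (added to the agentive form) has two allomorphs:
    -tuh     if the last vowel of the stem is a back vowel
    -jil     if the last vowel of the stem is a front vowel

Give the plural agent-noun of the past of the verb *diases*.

*diases* — final consonant /s/ (voiceless) → -am → *diasesam*.
The past-tense form *diasesam* — final consonant /m/ (a nasal) → -apa → *diasesamapa*.
Since the last vowel of the agentive form *diasesamapa* is /a/ (a back vowel), it takes -tuh, giving *diasesamapatuh*.

diasesamapatuh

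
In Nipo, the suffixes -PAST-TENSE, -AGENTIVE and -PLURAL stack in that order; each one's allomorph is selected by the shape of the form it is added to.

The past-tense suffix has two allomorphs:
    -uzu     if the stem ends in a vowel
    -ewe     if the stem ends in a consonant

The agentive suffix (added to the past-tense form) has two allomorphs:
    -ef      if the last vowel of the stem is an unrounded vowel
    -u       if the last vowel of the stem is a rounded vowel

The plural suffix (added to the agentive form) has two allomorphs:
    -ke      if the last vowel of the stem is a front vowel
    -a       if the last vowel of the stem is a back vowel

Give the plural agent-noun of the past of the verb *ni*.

niuzuua

*ni* — final sound /i/ (a vowel) → -uzu → *niuzu*.
The past-tense form *niuzu*: last vowel = /u/, a rounded vowel → -u → *niuzuu*.
The agentive form *niuzuu* — last vowel /u/ (a back vowel) → -a → *niuzuua*.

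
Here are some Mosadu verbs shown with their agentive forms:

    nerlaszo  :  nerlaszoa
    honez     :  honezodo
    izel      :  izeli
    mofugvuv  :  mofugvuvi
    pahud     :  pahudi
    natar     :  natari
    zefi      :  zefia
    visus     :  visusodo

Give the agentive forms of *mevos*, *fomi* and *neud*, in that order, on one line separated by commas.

The pattern is sibilance of the final sound: -odo when the stem ends in a sibilant (*honez*, *visus*); -i when the stem ends in a non-sibilant consonant (*izel*, *mofugvuv*, *pahud*, *natar*); -a when the stem ends in a vowel (*nerlaszo*, *zefi*).
*mevos*: final sound = /s/, a sibilant → -odo → *mevosodo*.
The final sound of *fomi* is /i/, which is a vowel, so the suffix is -a, giving *fomia*.
*neud*: final sound = /d/, a non-sibilant consonant → -i → *neudi*.

mevosodo, fomia, neudi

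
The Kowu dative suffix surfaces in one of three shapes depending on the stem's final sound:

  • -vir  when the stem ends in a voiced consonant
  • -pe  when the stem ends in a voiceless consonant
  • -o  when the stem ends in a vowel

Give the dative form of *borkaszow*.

Since the final sound of *borkaszow* is /w/ (a voiced consonant), it takes -vir, giving *borkaszowvir*.

borkaszowvir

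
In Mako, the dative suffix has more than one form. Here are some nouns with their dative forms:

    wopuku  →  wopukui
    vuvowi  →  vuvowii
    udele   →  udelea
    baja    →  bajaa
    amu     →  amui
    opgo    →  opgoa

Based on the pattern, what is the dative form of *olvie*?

olviea

The suffix is conditioned by the last vowel: -i when the last vowel of the stem is a high vowel (*wopuku*, *vuvowi*, *amu*); -a when the last vowel of the stem is a non-high vowel (*udele*, *baja*, *opgo*).
*olvie* — last vowel /e/ (a non-high vowel) → -a → *olviea*.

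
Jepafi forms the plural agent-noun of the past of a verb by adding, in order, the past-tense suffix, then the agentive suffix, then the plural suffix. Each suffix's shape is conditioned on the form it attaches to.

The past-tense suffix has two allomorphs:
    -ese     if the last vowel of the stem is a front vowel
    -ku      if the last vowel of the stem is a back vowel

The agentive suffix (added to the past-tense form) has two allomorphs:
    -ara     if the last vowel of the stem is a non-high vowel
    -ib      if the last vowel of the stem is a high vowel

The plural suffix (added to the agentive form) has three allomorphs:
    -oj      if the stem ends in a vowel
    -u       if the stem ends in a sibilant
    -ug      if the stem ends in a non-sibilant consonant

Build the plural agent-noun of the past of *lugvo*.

lugvokuibug

*lugvo*: last vowel = /o/, a back vowel → -ku → *lugvoku*.
The past-tense form *lugvoku*: last vowel = /u/, a high vowel → -ib → *lugvokuib*.
The final sound of the agentive form *lugvokuib* is /b/, which is a non-sibilant consonant, so the plural suffix is -ug, giving *lugvokuibug*.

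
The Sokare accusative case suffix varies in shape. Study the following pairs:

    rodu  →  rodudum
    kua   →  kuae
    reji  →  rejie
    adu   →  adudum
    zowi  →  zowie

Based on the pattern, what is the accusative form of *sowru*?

Looking at the last vowel of each stem: -dum when the last vowel of the stem is a rounded vowel (*rodu*, *adu*); -e when the last vowel of the stem is an unrounded vowel (*kua*, *reji*, *zowi*).
The last vowel of *sowru* is /u/, which is a rounded vowel, so the suffix is -dum, giving *sowrudum*.

sowrudum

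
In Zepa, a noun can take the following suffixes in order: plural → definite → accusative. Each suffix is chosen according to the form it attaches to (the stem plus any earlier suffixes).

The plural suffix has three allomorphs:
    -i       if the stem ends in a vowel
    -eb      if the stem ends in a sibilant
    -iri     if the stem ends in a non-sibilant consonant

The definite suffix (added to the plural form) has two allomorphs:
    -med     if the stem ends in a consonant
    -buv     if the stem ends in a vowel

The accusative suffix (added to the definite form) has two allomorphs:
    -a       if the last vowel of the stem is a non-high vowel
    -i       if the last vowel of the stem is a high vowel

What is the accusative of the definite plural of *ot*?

*ot* — final sound /t/ (a non-sibilant consonant) → -iri → *otiri*.
The final sound of the plural form *otiri* is /i/, which is a vowel, so the definite suffix is -buv, giving *otiribuv*.
The last vowel of the definite form *otiribuv* is /u/, which is a high vowel, so the accusative suffix is -i, giving *otiribuvi*.

otiribuvi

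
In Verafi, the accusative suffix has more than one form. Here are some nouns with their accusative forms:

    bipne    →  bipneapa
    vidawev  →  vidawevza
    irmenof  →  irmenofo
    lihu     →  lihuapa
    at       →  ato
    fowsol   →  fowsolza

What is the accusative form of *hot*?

The alternation tracks the final sound of the stem — -o when the stem ends in a voiceless consonant (*irmenof*, *at*); -za when the stem ends in a voiced consonant (*vidawev*, *fowsol*); -apa when the stem ends in a vowel (*bipne*, *lihu*).
Since the final sound of *hot* is /t/ (a voiceless consonant), it takes -o, giving *hoto*.

hoto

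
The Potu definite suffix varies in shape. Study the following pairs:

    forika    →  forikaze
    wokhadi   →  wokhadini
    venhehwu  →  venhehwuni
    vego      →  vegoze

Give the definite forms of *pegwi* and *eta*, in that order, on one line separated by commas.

pegwini, etaze

Looking at the last vowel of each stem: -ni when the last vowel of the stem is a high vowel (*wokhadi*, *venhehwu*); -ze when the last vowel of the stem is a non-high vowel (*forika*, *vego*).
The last vowel of *pegwi* is /i/, which is a high vowel, so the suffix is -ni, giving *pegwini*.
*eta*: last vowel = /a/, a non-high vowel → -ze → *etaze*.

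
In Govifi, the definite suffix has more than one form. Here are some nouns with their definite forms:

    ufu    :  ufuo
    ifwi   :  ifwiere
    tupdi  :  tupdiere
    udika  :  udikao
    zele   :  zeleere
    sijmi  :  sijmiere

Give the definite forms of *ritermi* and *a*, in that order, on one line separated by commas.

The pattern is front/back vowel harmony: -ere when the last vowel of the stem is a front vowel (*ifwi*, *tupdi*, *zele*, *sijmi*); -o when the last vowel of the stem is a back vowel (*ufu*, *udika*).
*ritermi*: last vowel = /i/, a front vowel → -ere → *ritermiere*.
*a* — last vowel /a/ (a back vowel) → -o → *ao*.

ritermiere, ao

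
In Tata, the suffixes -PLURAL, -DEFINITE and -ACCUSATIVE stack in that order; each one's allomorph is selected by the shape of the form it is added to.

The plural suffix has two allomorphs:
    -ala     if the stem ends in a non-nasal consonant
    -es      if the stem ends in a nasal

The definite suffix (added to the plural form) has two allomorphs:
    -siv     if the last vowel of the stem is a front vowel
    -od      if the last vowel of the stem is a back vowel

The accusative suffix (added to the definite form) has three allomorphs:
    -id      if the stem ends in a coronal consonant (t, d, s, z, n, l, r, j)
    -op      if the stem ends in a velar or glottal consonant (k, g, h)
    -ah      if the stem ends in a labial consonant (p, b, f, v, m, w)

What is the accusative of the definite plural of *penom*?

Since the final consonant of *penom* is /m/ (a nasal), it takes -es, giving *penomes*.
The last vowel of the plural form *penomes* is /e/, which is a front vowel, so the definite suffix is -siv, giving *penomessiv*.
The definite form *penomessiv*: final consonant = /v/, labial → -ah → *penomessivah*.

penomessivah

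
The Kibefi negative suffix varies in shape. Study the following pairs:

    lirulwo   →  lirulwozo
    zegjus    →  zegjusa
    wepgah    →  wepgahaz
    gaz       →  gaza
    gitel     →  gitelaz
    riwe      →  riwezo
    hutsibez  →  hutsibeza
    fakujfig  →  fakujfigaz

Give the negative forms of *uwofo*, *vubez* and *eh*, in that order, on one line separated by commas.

The suffix is conditioned by the final sound: -a when the stem ends in a sibilant (*zegjus*, *gaz*, *hutsibez*); -az when the stem ends in a non-sibilant consonant (*wepgah*, *gitel*, *fakujfig*); -zo when the stem ends in a vowel (*lirulwo*, *riwe*).
*uwofo* — final sound /o/ (a vowel) → -zo → *uwofozo*.
Since the final sound of *vubez* is /z/ (a sibilant), it takes -a, giving *vubeza*.
*eh*: final sound = /h/, a non-sibilant consonant → -az → *ehaz*.

uwofozo, vubeza, ehaz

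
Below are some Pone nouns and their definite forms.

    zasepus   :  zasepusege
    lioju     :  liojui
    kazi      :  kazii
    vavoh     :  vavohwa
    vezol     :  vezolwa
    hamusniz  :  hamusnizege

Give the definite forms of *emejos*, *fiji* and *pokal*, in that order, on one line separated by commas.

emejosege, fijii, pokalwa

The alternation tracks the final sound of the stem — -ege when the stem ends in a sibilant (*zasepus*, *hamusniz*); -wa when the stem ends in a non-sibilant consonant (*vavoh*, *vezol*); -i when the stem ends in a vowel (*lioju*, *kazi*).
*emejos* — final sound /s/ (a sibilant) → -ege → *emejosege*.
*fiji*: final sound = /i/, a vowel → -i → *fijii*.
Since the final sound of *pokal* is /l/ (a non-sibilant consonant), it takes -wa, giving *pokalwa*.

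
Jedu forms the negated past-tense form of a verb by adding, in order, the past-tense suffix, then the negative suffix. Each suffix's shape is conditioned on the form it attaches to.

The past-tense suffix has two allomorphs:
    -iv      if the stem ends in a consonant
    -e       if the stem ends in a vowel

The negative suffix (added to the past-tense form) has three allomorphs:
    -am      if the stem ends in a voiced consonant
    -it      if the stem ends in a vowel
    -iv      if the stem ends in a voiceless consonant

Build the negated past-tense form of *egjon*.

*egjon*: final sound = /n/, a consonant → -iv → *egjoniv*.
The past-tense form *egjoniv* — final sound /v/ (a voiced consonant) → -am → *egjonivam*.

egjonivam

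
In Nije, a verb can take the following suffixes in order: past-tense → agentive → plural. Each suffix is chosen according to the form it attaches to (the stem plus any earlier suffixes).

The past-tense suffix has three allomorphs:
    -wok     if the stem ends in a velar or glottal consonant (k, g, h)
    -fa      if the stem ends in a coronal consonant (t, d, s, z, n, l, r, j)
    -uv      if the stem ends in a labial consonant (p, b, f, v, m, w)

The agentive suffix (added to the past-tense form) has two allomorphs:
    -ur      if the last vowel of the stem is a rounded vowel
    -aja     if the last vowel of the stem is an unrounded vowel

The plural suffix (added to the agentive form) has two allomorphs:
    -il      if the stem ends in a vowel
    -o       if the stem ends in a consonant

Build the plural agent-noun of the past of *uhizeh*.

uhizehwokuro

*uhizeh* — final consonant /h/ (velar/glottal) → -wok → *uhizehwok*.
The last vowel of the past-tense form *uhizehwok* is /o/, which is a rounded vowel, so the agentive suffix is -ur, giving *uhizehwokur*.
Since the final sound of the agentive form *uhizehwokur* is /r/ (a consonant), it takes -o, giving *uhizehwokuro*.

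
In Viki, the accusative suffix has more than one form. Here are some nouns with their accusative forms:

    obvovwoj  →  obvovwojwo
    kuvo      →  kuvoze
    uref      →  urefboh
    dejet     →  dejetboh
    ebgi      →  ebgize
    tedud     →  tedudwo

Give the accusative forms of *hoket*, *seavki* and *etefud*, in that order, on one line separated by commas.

The alternation tracks the final sound of the stem — -boh when the stem ends in a voiceless consonant (*uref*, *dejet*); -wo when the stem ends in a voiced consonant (*obvovwoj*, *tedud*); -ze when the stem ends in a vowel (*kuvo*, *ebgi*).
The final sound of *hoket* is /t/, which is a voiceless consonant, so the suffix is -boh, giving *hoketboh*.
The final sound of *seavki* is /i/, which is a vowel, so the suffix is -ze, giving *seavkize*.
Since the final sound of *etefud* is /d/ (a voiced consonant), it takes -wo, giving *etefudwo*.

hoketboh, seavkize, etefudwo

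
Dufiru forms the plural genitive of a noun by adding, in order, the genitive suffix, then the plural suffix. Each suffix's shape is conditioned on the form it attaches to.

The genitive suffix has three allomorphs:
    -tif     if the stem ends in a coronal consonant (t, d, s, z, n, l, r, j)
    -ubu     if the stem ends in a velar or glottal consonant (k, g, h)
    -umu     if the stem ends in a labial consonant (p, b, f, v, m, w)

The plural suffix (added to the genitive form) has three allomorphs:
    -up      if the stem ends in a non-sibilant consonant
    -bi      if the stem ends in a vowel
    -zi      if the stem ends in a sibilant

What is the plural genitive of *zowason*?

*zowason*: final consonant = /n/, coronal → -tif → *zowasontif*.
The genitive form *zowasontif* — final sound /f/ (a non-sibilant consonant) → -up → *zowasontifup*.

zowasontifup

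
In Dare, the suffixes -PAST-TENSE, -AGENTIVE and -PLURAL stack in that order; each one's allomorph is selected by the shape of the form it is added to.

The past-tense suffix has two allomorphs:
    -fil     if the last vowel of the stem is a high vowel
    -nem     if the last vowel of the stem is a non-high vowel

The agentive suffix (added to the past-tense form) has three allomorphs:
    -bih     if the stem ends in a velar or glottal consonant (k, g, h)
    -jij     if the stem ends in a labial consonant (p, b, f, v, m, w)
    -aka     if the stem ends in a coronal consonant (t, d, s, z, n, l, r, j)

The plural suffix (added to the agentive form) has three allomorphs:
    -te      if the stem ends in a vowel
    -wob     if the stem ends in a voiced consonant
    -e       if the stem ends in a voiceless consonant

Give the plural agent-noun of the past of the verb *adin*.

The last vowel of *adin* is /i/, which is a high vowel, so the past-tense suffix is -fil, giving *adinfil*.
The past-tense form *adinfil*: final consonant = /l/, coronal → -aka → *adinfilaka*.
The agentive form *adinfilaka* — final sound /a/ (a vowel) → -te → *adinfilakate*.

adinfilakate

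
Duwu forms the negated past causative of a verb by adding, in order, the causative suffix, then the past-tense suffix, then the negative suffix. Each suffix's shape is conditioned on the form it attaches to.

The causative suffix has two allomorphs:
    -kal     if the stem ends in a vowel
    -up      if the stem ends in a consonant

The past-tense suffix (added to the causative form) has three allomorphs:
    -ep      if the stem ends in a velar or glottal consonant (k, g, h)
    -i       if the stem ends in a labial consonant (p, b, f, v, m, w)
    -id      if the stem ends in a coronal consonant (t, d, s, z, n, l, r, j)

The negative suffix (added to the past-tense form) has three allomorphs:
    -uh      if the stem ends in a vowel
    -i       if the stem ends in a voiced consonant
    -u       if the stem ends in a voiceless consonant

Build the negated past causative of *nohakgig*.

nohakgigupiuh

Since the final sound of *nohakgig* is /g/ (a consonant), it takes -up, giving *nohakgigup*.
Since the final consonant of the causative form *nohakgigup* is /p/ (labial), it takes -i, giving *nohakgigupi*.
The final sound of the past-tense form *nohakgigupi* is /i/, which is a vowel, so the negative suffix is -uh, giving *nohakgigupiuh*.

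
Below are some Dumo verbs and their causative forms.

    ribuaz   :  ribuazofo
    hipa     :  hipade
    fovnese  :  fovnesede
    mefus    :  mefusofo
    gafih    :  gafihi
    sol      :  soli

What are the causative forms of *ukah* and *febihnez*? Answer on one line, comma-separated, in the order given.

ukahi, febihnezofo

The pattern is sibilance of the final sound: -ofo when the stem ends in a sibilant (*ribuaz*, *mefus*); -i when the stem ends in a non-sibilant consonant (*gafih*, *sol*); -de when the stem ends in a vowel (*hipa*, *fovnese*).
The final sound of *ukah* is /h/, which is a non-sibilant consonant, so the suffix is -i, giving *ukahi*.
Since the final sound of *febihnez* is /z/ (a sibilant), it takes -ofo, giving *febihnezofo*.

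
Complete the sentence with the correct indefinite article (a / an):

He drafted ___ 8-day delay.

The indefinite article is chosen by the initial *sound* of the following word, not its spelling.
The number *8* is spoken "eight", beginning with /eɪt/ — a vowel sound.
So the article is *an*: He drafted an 8-day delay.

an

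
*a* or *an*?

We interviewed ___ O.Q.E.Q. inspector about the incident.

The indefinite article is chosen by the initial *sound* of the following word, not its spelling.
The initialism *O.Q.E.Q.* is read letter by letter; the first letter, O, is pronounced /oʊ/, which begins with a vowel sound.
So the article is *an*: We interviewed an O.Q.E.Q. inspector about the incident.

an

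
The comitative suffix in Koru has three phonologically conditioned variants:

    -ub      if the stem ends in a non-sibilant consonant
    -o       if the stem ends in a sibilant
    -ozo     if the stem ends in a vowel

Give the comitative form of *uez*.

uezo

Since the final sound of *uez* is /z/ (a sibilant), it takes -o, giving *uezo*.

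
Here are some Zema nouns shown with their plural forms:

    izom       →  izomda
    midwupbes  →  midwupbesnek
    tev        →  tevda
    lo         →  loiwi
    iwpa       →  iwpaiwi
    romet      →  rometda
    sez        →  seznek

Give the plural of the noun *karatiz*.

karatiznek

The suffix is conditioned by the final sound: -nek when the stem ends in a sibilant (*midwupbes*, *sez*); -da when the stem ends in a non-sibilant consonant (*izom*, *tev*, *romet*); -iwi when the stem ends in a vowel (*lo*, *iwpa*).
Since the final sound of *karatiz* is /z/ (a sibilant), it takes -nek, giving *karatiznek*.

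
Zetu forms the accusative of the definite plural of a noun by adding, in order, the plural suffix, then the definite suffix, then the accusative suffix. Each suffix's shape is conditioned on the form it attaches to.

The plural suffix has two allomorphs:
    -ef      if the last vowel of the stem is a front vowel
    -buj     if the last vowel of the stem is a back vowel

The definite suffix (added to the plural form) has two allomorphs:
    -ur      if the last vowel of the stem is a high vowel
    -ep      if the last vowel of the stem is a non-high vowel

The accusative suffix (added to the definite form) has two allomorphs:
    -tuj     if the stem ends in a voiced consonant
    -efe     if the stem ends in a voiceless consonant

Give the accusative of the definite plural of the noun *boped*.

bopedefepefe

*boped*: last vowel = /e/, a front vowel → -ef → *bopedef*.
The plural form *bopedef*: last vowel = /e/, a non-high vowel → -ep → *bopedefep*.
Since the final consonant of the definite form *bopedefep* is /p/ (voiceless), it takes -efe, giving *bopedefepefe*.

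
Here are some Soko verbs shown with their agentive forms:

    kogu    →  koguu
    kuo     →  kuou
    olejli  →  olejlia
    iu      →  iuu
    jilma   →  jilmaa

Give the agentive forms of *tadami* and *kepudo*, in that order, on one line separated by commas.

The alternation tracks the last vowel of the stem — -u when the last vowel of the stem is a rounded vowel (*kogu*, *kuo*, *iu*); -a when the last vowel of the stem is an unrounded vowel (*olejli*, *jilma*).
*tadami* — last vowel /i/ (an unrounded vowel) → -a → *tadamia*.
*kepudo* — last vowel /o/ (a rounded vowel) → -u → *kepudou*.

tadamia, kepudou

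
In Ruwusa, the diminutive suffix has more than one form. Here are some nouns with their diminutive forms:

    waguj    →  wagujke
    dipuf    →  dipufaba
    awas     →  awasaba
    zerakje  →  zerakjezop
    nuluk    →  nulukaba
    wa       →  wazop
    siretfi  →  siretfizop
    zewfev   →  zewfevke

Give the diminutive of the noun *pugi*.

pugizop

The suffix is conditioned by the final sound: -aba when the stem ends in a voiceless consonant (*dipuf*, *awas*, *nuluk*); -ke when the stem ends in a voiced consonant (*waguj*, *zewfev*); -zop when the stem ends in a vowel (*zerakje*, *wa*, *siretfi*).
Since the final sound of *pugi* is /i/ (a vowel), it takes -zop, giving *pugizop*.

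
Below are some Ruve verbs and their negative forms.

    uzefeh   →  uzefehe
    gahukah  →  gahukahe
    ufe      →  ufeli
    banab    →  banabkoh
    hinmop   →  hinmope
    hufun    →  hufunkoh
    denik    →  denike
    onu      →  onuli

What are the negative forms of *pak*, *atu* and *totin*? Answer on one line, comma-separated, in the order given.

pake, atuli, totinkoh

The suffix is conditioned by the final sound: -e when the stem ends in a voiceless consonant (*uzefeh*, *gahukah*, *hinmop*, *denik*); -koh when the stem ends in a voiced consonant (*banab*, *hufun*); -li when the stem ends in a vowel (*ufe*, *onu*).
*pak* — final sound /k/ (a voiceless consonant) → -e → *pake*.
*atu*: final sound = /u/, a vowel → -li → *atuli*.
*totin*: final sound = /n/, a voiced consonant → -koh → *totinkoh*.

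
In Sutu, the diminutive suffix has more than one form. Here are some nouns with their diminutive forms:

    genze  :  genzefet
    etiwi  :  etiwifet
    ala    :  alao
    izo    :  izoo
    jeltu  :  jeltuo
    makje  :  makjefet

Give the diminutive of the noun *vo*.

The pattern is front/back vowel harmony: -fet when the last vowel of the stem is a front vowel (*genze*, *etiwi*, *makje*); -o when the last vowel of the stem is a back vowel (*ala*, *izo*, *jeltu*).
*vo* — last vowel /o/ (a back vowel) → -o → *voo*.

voo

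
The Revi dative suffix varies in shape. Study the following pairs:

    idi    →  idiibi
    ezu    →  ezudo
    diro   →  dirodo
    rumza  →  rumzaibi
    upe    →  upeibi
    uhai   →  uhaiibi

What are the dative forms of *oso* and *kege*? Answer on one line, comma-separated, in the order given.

osodo, kegeibi

The pattern is rounding harmony: -do when the last vowel of the stem is a rounded vowel (*ezu*, *diro*); -ibi when the last vowel of the stem is an unrounded vowel (*idi*, *rumza*, *upe*, *uhai*).
*oso* — last vowel /o/ (a rounded vowel) → -do → *osodo*.
The last vowel of *kege* is /e/, which is an unrounded vowel, so the suffix is -ibi, giving *kegeibi*.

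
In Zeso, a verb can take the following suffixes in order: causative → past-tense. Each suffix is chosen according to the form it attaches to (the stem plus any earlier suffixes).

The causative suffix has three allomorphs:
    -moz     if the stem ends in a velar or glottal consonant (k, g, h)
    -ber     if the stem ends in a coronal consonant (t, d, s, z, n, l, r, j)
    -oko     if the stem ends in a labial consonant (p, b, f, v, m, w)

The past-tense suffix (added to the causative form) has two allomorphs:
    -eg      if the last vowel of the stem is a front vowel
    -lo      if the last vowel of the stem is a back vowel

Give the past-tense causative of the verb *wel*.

welbereg

*wel* — final consonant /l/ (coronal) → -ber → *welber*.
The last vowel of the causative form *welber* is /e/, which is a front vowel, so the past-tense suffix is -eg, giving *welbereg*.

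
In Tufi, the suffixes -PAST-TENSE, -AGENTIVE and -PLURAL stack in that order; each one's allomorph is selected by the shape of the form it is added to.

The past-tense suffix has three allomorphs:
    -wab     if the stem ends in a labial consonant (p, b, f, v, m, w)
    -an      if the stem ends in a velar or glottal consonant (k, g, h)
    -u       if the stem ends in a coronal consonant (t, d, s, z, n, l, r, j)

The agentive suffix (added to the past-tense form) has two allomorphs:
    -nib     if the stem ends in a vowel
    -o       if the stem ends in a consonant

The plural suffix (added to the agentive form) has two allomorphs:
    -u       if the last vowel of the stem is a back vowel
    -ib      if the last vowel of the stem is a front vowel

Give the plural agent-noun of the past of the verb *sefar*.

sefarunibib

*sefar*: final consonant = /r/, coronal → -u → *sefaru*.
The past-tense form *sefaru*: final sound = /u/, a vowel → -nib → *sefarunib*.
The agentive form *sefarunib* — last vowel /i/ (a front vowel) → -ib → *sefarunibib*.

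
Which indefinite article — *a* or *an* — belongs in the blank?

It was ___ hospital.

The indefinite article is chosen by the initial *sound* of the following word, not its spelling.
*hospital* begins with the sound /h/ (h is pronounced) — a consonant sound.
So the article is *a*: It was a hospital.

a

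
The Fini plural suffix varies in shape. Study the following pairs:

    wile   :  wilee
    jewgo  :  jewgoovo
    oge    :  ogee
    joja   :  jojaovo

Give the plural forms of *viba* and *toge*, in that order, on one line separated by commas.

vibaovo, togee

The suffix is conditioned by the last vowel: -e when the last vowel of the stem is a front vowel (*wile*, *oge*); -ovo when the last vowel of the stem is a back vowel (*jewgo*, *joja*).
*viba* — last vowel /a/ (a back vowel) → -ovo → *vibaovo*.
*toge* — last vowel /e/ (a front vowel) → -e → *togee*.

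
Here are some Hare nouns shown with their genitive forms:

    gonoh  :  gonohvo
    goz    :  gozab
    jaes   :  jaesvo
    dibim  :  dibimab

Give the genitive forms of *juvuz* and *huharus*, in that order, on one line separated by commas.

juvuzab, huharusvo

The suffix is conditioned by the final consonant: -vo when the stem ends in a voiceless consonant (*gonoh*, *jaes*); -ab when the stem ends in a voiced consonant (*goz*, *dibim*).
*juvuz*: final consonant = /z/, voiced → -ab → *juvuzab*.
Since the final consonant of *huharus* is /s/ (voiceless), it takes -vo, giving *huharusvo*.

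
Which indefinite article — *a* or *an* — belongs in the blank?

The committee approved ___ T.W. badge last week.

a

The indefinite article is chosen by the initial *sound* of the following word, not its spelling.
The initialism *T.W.* is read letter by letter; the first letter, T, is pronounced /tiː/, which begins with a consonant sound.
So the article is *a*: The committee approved a T.W. badge last week.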